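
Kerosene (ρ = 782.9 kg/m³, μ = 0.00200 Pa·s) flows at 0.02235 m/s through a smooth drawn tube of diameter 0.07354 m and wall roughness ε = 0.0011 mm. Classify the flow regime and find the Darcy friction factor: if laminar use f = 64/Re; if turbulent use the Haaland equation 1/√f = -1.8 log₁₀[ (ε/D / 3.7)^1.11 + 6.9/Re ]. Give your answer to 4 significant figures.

Re = ρVD/μ = 782.9·0.02235·0.07354/0.002 = 643.4.
Re < 2300 → laminar, so f = 64/Re = 0.09947 (roughness is irrelevant in laminar flow).

f ≈ 0.09947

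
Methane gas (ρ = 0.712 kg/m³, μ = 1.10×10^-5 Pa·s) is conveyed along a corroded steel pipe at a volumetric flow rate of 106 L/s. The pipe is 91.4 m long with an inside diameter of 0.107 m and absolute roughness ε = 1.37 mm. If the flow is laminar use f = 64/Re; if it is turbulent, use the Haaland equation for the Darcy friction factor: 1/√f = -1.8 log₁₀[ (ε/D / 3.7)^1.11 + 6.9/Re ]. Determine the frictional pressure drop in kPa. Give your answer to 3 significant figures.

ΔP ≈ 1.77 kPa

Q = 106 L/s = 106/1000 = 0.106 m³/s.
Cross-sectional area A = πD²/4 = π(0.107)²/4 = 0.008992 m²; mean velocity V = Q/A = 0.106/0.008992 = 11.79 m/s.
Reynolds number Re = ρVD/μ = 0.712 · 11.79 · 0.107 / 1.1e-05 = 8.164e+04.
Re > 4000 → turbulent. Relative roughness ε/D = 0.00137/0.107 = 0.0128. Haaland: 1/√f = -1.8 log₁₀[(0.0128/3.7)^1.11 + 6.9/8.164e+04] = -1.8 log₁₀[0.00186 + 8.45e-05] = 4.882, so f = 0.04196.
Darcy-Weisbach: ΔP = f(L/D)(ρV²/2) = 0.04196·(91.4/0.107)·(0.712·11.79²/2) = 0.04196·854.2·49.47 = 1773 Pa.
ΔP = 1773 Pa = 1.77 kPa.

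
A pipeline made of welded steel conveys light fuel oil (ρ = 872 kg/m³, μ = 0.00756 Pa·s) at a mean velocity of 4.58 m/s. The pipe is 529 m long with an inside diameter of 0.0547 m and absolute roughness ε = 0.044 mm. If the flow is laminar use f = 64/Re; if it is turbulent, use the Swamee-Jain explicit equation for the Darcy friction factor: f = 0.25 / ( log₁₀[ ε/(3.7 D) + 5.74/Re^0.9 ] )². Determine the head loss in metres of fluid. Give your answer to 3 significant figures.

h_f ≈ 267 m

Reynolds number Re = ρVD/μ = 872 · 4.58 · 0.0547 / 0.00756 = 2.89e+04.
Re > 4000 → turbulent. Relative roughness ε/D = 4.4e-05/0.0547 = 0.000804. Swamee-Jain: f = 0.25/(log₁₀[0.000804/3.7 + 5.74/2.89e+04^0.9])² = 0.25/(log₁₀[0.000217 + 0.000555])² = 0.25/(-3.112)² = 0.02581.
Darcy-Weisbach: ΔP = f(L/D)(ρV²/2) = 0.02581·(529/0.0547)·(872·4.58²/2) = 0.02581·9671·9146 = 2.283e+06 Pa.
Head loss h_f = ΔP/(ρg) = 2.283e+06/(872·9.81) = 267 m.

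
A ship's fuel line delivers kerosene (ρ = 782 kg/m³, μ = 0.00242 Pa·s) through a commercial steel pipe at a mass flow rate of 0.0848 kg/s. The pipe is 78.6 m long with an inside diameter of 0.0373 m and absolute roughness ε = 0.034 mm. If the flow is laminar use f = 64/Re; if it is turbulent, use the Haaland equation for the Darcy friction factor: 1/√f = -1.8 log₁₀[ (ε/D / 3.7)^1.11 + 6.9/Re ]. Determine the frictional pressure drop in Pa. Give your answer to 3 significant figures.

ΔP ≈ 434 Pa

A = πD²/4 = π(0.0373)²/4 = 0.001093 m²; mean velocity V = ṁ/(ρA) = 0.0848/(782 · 0.001093) = 0.09924 m/s.
Reynolds number Re = ρVD/μ = 782 · 0.09924 · 0.0373 / 0.00242 = 1196.
Re < 2300 → laminar flow, so f = 64/Re = 64/1196 = 0.05351 (the turbulent correlation is not needed).
Darcy-Weisbach: ΔP = f(L/D)(ρV²/2) = 0.05351·(78.6/0.0373)·(782·0.09924²/2) = 0.05351·2107·3.851 = 434.2 Pa.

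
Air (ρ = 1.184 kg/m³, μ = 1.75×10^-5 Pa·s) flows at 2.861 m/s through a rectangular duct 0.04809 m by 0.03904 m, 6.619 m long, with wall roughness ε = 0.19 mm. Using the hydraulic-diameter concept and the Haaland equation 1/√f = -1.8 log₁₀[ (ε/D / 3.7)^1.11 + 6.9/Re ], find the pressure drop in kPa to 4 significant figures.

Hydraulic diameter D_h = 4A/P = 4·(0.04809·0.03904)/(2·(0.04809+0.03904)) = 0.00751/0.1743 = 0.04309 m.
Re = ρVD_h/μ = 1.184·2.861·0.04309/1.75e-05 = 8342.
ε/D_h = 0.00019/0.04309 = 0.00441; Haaland gives 1/√f = -1.8 log₁₀[0.000568+0.000827] = 5.14, so f = 0.03786.
ΔP = f(L/D_h)(ρV²/2) = 0.03786·6.619/0.04309·4.846 = 28.18 Pa.
ΔP = 0.02818 kPa.

ΔP ≈ 0.02818 kPa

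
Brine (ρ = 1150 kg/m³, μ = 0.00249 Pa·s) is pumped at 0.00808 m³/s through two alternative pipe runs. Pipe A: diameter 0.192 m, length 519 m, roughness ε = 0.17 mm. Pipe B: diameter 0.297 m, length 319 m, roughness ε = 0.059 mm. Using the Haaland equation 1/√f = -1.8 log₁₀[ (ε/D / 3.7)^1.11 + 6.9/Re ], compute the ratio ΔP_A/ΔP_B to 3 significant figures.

ΔP_A/ΔP_B ≈ 13.8

Pipe A: V = Q/A = 0.00808/0.02895 = 0.2791 m/s; Re = 2.475e+04; ε/D = 0.000885; Haaland → f = 0.02629; ΔP_A = f(L/D)(ρV²/2) = 3182 Pa.
Pipe B: V = Q/A = 0.00808/0.06928 = 0.1166 m/s; Re = 1.6e+04; ε/D = 0.000199; Haaland → f = 0.02755; ΔP_B = f(L/D)(ρV²/2) = 231.4 Pa.
ΔP_A/ΔP_B = 3182/231.4 = 13.8.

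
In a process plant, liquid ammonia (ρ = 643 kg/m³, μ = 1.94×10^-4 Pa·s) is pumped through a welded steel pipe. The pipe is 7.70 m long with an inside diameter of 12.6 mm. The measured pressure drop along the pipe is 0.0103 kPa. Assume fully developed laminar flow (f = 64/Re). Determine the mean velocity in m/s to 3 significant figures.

V ≈ 0.0342 m/s

For laminar flow, f = 64/Re with Re = ρVD/μ, so Darcy-Weisbach reduces to ΔP = 32μLV/D². Solving for V: V = ΔP·D²/(32μL) = 10.3·(0.0126)²/(32·0.000194·7.7) = 0.03421 m/s.
Check: Re = ρVD/μ = 643·0.03421·0.0126/0.000194 = 1429 < 2300, so the laminar assumption holds.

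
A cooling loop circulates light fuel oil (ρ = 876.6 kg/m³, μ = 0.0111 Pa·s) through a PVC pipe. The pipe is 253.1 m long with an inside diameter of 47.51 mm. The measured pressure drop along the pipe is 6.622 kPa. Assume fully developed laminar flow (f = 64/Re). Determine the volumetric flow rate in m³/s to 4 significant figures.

For laminar flow, f = 64/Re with Re = ρVD/μ, so Darcy-Weisbach reduces to ΔP = 32μLV/D². Solving for V: V = ΔP·D²/(32μL) = 6622·(0.04751)²/(32·0.0111·253.1) = 0.1663 m/s.
Check: Re = ρVD/μ = 876.6·0.1663·0.04751/0.0111 = 623.8 < 2300, so the laminar assumption holds.
Q = V·A = 0.1663·(π/4·0.04751²) = 0.0002948 m³/s = 2.948×10^-4 m³/s.

Q ≈ 2.948×10^-4 m³/s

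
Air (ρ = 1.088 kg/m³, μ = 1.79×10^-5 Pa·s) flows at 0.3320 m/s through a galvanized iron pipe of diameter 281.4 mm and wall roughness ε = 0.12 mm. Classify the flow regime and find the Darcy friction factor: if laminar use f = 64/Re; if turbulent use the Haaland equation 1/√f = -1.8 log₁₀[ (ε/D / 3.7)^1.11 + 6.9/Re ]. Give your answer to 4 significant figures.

Re = ρVD/μ = 1.088·0.332·0.2814/1.79e-05 = 5679.
Re > 4000 → turbulent. ε/D = 0.00012/0.2814 = 0.000426; Haaland: 1/√f = -1.8 log₁₀[4.25e-05 + 0.00122] = 5.221, so f = 0.03669.

f ≈ 0.03669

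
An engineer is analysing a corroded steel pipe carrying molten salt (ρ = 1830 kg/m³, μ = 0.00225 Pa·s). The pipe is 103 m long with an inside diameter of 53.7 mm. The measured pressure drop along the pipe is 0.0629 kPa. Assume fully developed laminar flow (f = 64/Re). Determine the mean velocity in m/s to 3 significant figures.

V ≈ 0.0245 m/s

For laminar flow, f = 64/Re with Re = ρVD/μ, so Darcy-Weisbach reduces to ΔP = 32μLV/D². Solving for V: V = ΔP·D²/(32μL) = 62.9·(0.0537)²/(32·0.00225·103) = 0.02446 m/s.
Check: Re = ρVD/μ = 1830·0.02446·0.0537/0.00225 = 1068 < 2300, so the laminar assumption holds.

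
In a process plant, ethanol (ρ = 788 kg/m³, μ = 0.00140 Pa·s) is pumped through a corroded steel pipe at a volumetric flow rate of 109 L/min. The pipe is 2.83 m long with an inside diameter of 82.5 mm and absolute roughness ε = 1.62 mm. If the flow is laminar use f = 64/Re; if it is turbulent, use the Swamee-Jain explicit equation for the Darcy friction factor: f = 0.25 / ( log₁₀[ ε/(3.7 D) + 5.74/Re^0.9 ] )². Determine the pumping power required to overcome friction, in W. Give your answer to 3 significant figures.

Q = 109 L/min = 109/60000 = 0.001817 m³/s.
Cross-sectional area A = πD²/4 = π(0.0825)²/4 = 0.005346 m²; mean velocity V = Q/A = 0.001817/0.005346 = 0.3398 m/s.
Reynolds number Re = ρVD/μ = 788 · 0.3398 · 0.0825 / 0.0014 = 1.578e+04.
Re > 4000 → turbulent. Relative roughness ε/D = 0.00162/0.0825 = 0.0196. Swamee-Jain: f = 0.25/(log₁₀[0.0196/3.7 + 5.74/1.578e+04^0.9])² = 0.25/(log₁₀[0.00531 + 0.000956])² = 0.25/(-2.203)² = 0.0515.
Darcy-Weisbach: ΔP = f(L/D)(ρV²/2) = 0.0515·(2.83/0.0825)·(788·0.3398²/2) = 0.0515·34.3·45.5 = 80.39 Pa.
Pumping power P = QΔP = 0.001817·80.39 = 0.1460 W = 0.146 W.

P ≈ 0.146 W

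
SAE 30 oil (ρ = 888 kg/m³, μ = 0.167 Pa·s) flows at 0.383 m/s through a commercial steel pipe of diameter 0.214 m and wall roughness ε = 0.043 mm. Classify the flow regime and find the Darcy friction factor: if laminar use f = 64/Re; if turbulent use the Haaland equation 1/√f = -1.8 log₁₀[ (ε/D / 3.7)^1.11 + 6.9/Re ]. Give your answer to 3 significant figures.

Re = ρVD/μ = 888·0.383·0.214/0.167 = 435.8.
Re < 2300 → laminar, so f = 64/Re = 0.1468 (roughness is irrelevant in laminar flow).

f ≈ 0.147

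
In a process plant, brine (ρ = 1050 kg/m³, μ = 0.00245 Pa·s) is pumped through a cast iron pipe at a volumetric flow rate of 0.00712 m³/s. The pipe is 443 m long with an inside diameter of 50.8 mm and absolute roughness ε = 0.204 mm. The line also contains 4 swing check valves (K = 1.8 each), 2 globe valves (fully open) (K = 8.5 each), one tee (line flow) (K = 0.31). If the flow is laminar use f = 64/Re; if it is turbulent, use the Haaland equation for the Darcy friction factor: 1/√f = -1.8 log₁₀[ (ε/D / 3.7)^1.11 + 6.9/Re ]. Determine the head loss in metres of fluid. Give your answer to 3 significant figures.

Cross-sectional area A = πD²/4 = π(0.0508)²/4 = 0.002027 m²; mean velocity V = Q/A = 0.00712/0.002027 = 3.513 m/s.
Reynolds number Re = ρVD/μ = 1050 · 3.513 · 0.0508 / 0.00245 = 7.648e+04.
Re > 4000 → turbulent. Relative roughness ε/D = 0.000204/0.0508 = 0.00402. Haaland: 1/√f = -1.8 log₁₀[(0.00402/3.7)^1.11 + 6.9/7.648e+04] = -1.8 log₁₀[0.000512 + 9.02e-05] = 5.796, so f = 0.02977.
Total minor-loss coefficient ΣK = 4·1.8 + 2·8.5 + 1·0.31 = 24.5.
ΔP = [f·L/D + ΣK]·(ρV²/2) = [0.02977·443/0.0508 + 24.5]·(1050·3.513²/2) = [259.6 + 24.5]·6479 = 1.84e+06 Pa.
Head loss h_f = ΔP/(ρg) = 1.84e+06/(1050·9.81) = 179 m.

h_f ≈ 179 m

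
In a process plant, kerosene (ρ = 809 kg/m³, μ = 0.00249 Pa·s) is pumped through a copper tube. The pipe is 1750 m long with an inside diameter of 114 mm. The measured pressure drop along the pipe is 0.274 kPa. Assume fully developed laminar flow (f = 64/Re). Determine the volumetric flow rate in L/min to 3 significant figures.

Q ≈ 15.6 L/min

For laminar flow, f = 64/Re with Re = ρVD/μ, so Darcy-Weisbach reduces to ΔP = 32μLV/D². Solving for V: V = ΔP·D²/(32μL) = 274·(0.114)²/(32·0.00249·1750) = 0.02554 m/s.
Check: Re = ρVD/μ = 809·0.02554·0.114/0.00249 = 945.9 < 2300, so the laminar assumption holds.
Q = V·A = 0.02554·(π/4·0.114²) = 0.0002607 m³/s = 15.6 L/min.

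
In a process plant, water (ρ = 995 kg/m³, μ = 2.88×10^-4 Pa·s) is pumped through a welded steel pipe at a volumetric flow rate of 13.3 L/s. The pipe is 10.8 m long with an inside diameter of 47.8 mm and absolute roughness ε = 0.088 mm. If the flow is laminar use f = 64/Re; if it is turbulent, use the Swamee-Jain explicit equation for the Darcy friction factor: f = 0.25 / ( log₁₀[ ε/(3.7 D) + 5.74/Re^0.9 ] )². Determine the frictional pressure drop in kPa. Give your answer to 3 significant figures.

ΔP ≈ 143 kPa

Q = 13.3 L/s = 13.3/1000 = 0.0133 m³/s.
Cross-sectional area A = πD²/4 = π(0.0478)²/4 = 0.001795 m²; mean velocity V = Q/A = 0.0133/0.001795 = 7.411 m/s.
Reynolds number Re = ρVD/μ = 995 · 7.411 · 0.0478 / 0.000288 = 1.224e+06.
Re > 4000 → turbulent. Relative roughness ε/D = 8.8e-05/0.0478 = 0.00184. Swamee-Jain: f = 0.25/(log₁₀[0.00184/3.7 + 5.74/1.224e+06^0.9])² = 0.25/(log₁₀[0.000498 + 1.91e-05])² = 0.25/(-3.287)² = 0.02314.
Darcy-Weisbach: ΔP = f(L/D)(ρV²/2) = 0.02314·(10.8/0.0478)·(995·7.411²/2) = 0.02314·225.9·2.733e+04 = 1.429e+05 Pa.
ΔP = 1.429e+05 Pa = 143 kPa.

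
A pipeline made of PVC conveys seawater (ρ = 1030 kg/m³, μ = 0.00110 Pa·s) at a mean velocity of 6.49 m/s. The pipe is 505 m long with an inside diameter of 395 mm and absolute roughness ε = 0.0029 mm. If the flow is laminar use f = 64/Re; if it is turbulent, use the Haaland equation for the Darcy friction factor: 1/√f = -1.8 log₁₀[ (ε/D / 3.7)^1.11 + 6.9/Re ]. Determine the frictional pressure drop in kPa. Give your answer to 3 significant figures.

Reynolds number Re = ρVD/μ = 1030 · 6.49 · 0.395 / 0.0011 = 2.4e+06.
Re > 4000 → turbulent. Relative roughness ε/D = 2.9e-06/0.395 = 7.34e-06. Haaland: 1/√f = -1.8 log₁₀[(7.34e-06/3.7)^1.11 + 6.9/2.4e+06] = -1.8 log₁₀[4.68e-07 + 2.87e-06] = 9.857, so f = 0.01029.
Darcy-Weisbach: ΔP = f(L/D)(ρV²/2) = 0.01029·(505/0.395)·(1030·6.49²/2) = 0.01029·1278·2.169e+04 = 2.855e+05 Pa.
ΔP = 2.855e+05 Pa = 285 kPa.

ΔP ≈ 285 kPa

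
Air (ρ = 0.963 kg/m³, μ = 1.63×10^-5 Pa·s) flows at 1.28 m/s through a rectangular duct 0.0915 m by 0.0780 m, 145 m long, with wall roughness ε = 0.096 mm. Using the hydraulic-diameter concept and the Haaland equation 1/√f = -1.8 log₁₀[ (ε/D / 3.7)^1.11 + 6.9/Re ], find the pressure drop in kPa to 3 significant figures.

Hydraulic diameter D_h = 4A/P = 4·(0.0915·0.078)/(2·(0.0915+0.078)) = 0.02855/0.339 = 0.08421 m.
Re = ρVD_h/μ = 0.963·1.28·0.08421/1.63e-05 = 6368.
ε/D_h = 9.6e-05/0.08421 = 0.00114; Haaland gives 1/√f = -1.8 log₁₀[0.000127+0.00108] = 5.251, so f = 0.03627.
ΔP = f(L/D_h)(ρV²/2) = 0.03627·145/0.08421·0.7889 = 49.26 Pa.
ΔP = 0.0493 kPa.

ΔP ≈ 0.0493 kPa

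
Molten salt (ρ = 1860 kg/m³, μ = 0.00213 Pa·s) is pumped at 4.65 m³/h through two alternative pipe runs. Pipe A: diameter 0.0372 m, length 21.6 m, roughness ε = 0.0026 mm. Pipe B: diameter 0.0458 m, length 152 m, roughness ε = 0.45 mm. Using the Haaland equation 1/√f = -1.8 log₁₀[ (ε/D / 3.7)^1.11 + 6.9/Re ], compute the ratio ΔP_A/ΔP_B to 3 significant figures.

ΔP_A/ΔP_B ≈ 0.225

Pipe A: V = Q/A = 0.001292/0.001087 = 1.188 m/s; Re = 3.861e+04; ε/D = 6.99e-05; Haaland → f = 0.02213; ΔP_A = f(L/D)(ρV²/2) = 1.688e+04 Pa.
Pipe B: V = Q/A = 0.001292/0.001647 = 0.784 m/s; Re = 3.136e+04; ε/D = 0.00983; Haaland → f = 0.03951; ΔP_B = f(L/D)(ρV²/2) = 7.495e+04 Pa.
ΔP_A/ΔP_B = 1.688e+04/7.495e+04 = 0.225.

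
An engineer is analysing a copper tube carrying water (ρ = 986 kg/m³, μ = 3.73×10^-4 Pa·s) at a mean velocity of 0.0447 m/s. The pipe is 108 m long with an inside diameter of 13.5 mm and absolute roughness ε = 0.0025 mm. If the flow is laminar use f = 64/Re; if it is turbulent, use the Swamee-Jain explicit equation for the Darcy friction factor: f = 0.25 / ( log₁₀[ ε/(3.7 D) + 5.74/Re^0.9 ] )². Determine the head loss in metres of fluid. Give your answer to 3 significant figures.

h_f ≈ 0.0327 m

Reynolds number Re = ρVD/μ = 986 · 0.0447 · 0.0135 / 0.000373 = 1595.
Re < 2300 → laminar flow, so f = 64/Re = 64/1595 = 0.04012 (the turbulent correlation is not needed).
Darcy-Weisbach: ΔP = f(L/D)(ρV²/2) = 0.04012·(108/0.0135)·(986·0.0447²/2) = 0.04012·8000·0.9851 = 316.2 Pa.
Head loss h_f = ΔP/(ρg) = 316.2/(986·9.81) = 0.0327 m.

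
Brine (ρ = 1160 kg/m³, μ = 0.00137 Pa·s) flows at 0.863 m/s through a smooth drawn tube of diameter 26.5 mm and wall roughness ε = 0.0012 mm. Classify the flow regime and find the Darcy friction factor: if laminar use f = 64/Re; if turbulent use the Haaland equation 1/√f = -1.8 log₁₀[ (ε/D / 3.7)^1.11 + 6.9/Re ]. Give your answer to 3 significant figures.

Re = ρVD/μ = 1160·0.863·0.0265/0.00137 = 1.936e+04.
Re > 4000 → turbulent. ε/D = 1.2e-06/0.0265 = 4.53e-05; Haaland: 1/√f = -1.8 log₁₀[3.53e-06 + 0.000356] = 6.199, so f = 0.02602.

f ≈ 0.0260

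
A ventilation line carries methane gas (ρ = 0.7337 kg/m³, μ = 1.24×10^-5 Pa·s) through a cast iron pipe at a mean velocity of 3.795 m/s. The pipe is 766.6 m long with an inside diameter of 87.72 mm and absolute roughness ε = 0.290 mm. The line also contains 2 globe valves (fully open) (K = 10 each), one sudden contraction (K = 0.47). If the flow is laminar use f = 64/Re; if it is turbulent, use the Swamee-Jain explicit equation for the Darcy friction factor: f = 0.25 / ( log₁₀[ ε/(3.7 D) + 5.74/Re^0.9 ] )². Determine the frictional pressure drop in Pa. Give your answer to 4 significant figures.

ΔP ≈ 1607 Pa

Reynolds number Re = ρVD/μ = 0.7337 · 3.795 · 0.08772 / 1.24e-05 = 1.97e+04.
Re > 4000 → turbulent. Relative roughness ε/D = 0.00029/0.08772 = 0.00331. Swamee-Jain: f = 0.25/(log₁₀[0.00331/3.7 + 5.74/1.97e+04^0.9])² = 0.25/(log₁₀[0.000894 + 0.000783])² = 0.25/(-2.776)² = 0.03245.
Total minor-loss coefficient ΣK = 2·10 + 1·0.47 = 20.5.
ΔP = [f·L/D + ΣK]·(ρV²/2) = [0.03245·766.6/0.08772 + 20.5]·(0.7337·3.795²/2) = [283.6 + 20.5]·5.283 = 1607 Pa.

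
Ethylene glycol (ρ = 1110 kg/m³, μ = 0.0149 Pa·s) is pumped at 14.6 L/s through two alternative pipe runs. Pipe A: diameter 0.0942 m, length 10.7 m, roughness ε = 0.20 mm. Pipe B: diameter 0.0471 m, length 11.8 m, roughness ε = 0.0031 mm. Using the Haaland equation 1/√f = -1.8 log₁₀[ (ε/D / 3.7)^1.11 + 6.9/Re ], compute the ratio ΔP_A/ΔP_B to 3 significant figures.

ΔP_A/ΔP_B ≈ 0.0376

Pipe A: V = Q/A = 0.0146/0.006969 = 2.095 m/s; Re = 1.47e+04; ε/D = 0.00212; Haaland → f = 0.03127; ΔP_A = f(L/D)(ρV²/2) = 8652 Pa.
Pipe B: V = Q/A = 0.0146/0.001742 = 8.38 m/s; Re = 2.94e+04; ε/D = 6.58e-05; Haaland → f = 0.02356; ΔP_B = f(L/D)(ρV²/2) = 2.3e+05 Pa.
ΔP_A/ΔP_B = 8652/2.3e+05 = 0.0376.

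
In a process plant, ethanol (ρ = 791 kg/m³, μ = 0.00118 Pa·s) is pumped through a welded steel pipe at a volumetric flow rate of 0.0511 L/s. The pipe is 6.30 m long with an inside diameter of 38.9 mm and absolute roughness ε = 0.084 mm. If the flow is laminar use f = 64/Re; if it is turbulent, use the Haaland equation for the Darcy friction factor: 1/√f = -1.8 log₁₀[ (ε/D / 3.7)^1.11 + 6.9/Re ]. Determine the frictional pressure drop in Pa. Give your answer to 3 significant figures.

ΔP ≈ 6.76 Pa

Q = 0.0511 L/s = 0.0511/1000 = 5.11e-05 m³/s.
Cross-sectional area A = πD²/4 = π(0.0389)²/4 = 0.001188 m²; mean velocity V = Q/A = 5.11e-05/0.001188 = 0.043 m/s.
Reynolds number Re = ρVD/μ = 791 · 0.043 · 0.0389 / 0.00118 = 1121.
Re < 2300 → laminar flow, so f = 64/Re = 64/1121 = 0.05708 (the turbulent correlation is not needed).
Darcy-Weisbach: ΔP = f(L/D)(ρV²/2) = 0.05708·(6.3/0.0389)·(791·0.043²/2) = 0.05708·162·0.7312 = 6.759 Pa.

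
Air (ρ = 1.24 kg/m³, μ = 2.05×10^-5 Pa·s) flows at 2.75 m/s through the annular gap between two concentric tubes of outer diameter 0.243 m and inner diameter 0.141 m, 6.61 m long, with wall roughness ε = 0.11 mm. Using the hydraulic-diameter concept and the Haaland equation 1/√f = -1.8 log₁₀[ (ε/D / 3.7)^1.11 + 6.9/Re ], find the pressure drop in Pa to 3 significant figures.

Hydraulic diameter D_h = 4A/P = D_o - D_i = 0.243 - 0.141 = 0.102 m.
Re = ρVD_h/μ = 1.24·2.75·0.102/2.05e-05 = 1.697e+04.
ε/D_h = 0.00011/0.102 = 0.00108; Haaland gives 1/√f = -1.8 log₁₀[0.000119+0.000407] = 5.903, so f = 0.0287.
ΔP = f(L/D_h)(ρV²/2) = 0.0287·6.61/0.102·4.689 = 8.721 Pa.

ΔP ≈ 8.72 Pa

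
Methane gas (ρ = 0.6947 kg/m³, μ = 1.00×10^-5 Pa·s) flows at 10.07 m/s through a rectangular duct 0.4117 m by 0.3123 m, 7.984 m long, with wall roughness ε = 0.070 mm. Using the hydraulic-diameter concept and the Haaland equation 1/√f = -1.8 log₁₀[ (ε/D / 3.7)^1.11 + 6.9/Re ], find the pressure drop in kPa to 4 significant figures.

ΔP ≈ 0.01298 kPa

Hydraulic diameter D_h = 4A/P = 4·(0.4117·0.3123)/(2·(0.4117+0.3123)) = 0.5143/1.448 = 0.3552 m.
Re = ρVD_h/μ = 0.6947·10.07·0.3552/1e-05 = 2.485e+05.
ε/D_h = 7e-05/0.3552 = 0.000197; Haaland gives 1/√f = -1.8 log₁₀[1.8e-05+2.78e-05] = 7.81, so f = 0.01639.
ΔP = f(L/D_h)(ρV²/2) = 0.01639·7.984/0.3552·35.22 = 12.98 Pa.
ΔP = 0.01298 kPa.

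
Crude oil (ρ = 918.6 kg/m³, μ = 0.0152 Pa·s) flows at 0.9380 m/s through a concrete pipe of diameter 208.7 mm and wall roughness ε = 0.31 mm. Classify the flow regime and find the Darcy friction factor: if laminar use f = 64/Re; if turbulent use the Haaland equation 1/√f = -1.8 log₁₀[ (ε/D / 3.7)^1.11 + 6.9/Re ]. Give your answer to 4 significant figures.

Re = ρVD/μ = 918.6·0.938·0.2087/0.0152 = 1.183e+04.
Re > 4000 → turbulent. ε/D = 0.00031/0.2087 = 0.00149; Haaland: 1/√f = -1.8 log₁₀[0.00017 + 0.000583] = 5.622, so f = 0.03164.

f ≈ 0.03164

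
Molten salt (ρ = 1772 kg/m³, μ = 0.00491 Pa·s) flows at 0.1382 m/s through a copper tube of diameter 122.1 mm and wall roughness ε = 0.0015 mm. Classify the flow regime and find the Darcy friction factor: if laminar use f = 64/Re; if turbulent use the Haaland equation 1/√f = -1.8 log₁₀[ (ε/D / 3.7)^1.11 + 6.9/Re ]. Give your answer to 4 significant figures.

f ≈ 0.03558

Re = ρVD/μ = 1772·0.1382·0.1221/0.00491 = 6090.
Re > 4000 → turbulent. ε/D = 1.5e-06/0.1221 = 1.23e-05; Haaland: 1/√f = -1.8 log₁₀[8.29e-07 + 0.00113] = 5.302, so f = 0.03558.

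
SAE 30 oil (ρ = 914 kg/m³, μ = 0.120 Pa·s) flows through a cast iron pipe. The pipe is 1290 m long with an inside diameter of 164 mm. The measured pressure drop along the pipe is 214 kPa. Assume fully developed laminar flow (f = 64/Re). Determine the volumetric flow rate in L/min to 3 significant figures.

For laminar flow, f = 64/Re with Re = ρVD/μ, so Darcy-Weisbach reduces to ΔP = 32μLV/D². Solving for V: V = ΔP·D²/(32μL) = 2.14e+05·(0.164)²/(32·0.12·1290) = 1.162 m/s.
Check: Re = ρVD/μ = 914·1.162·0.164/0.12 = 1451 < 2300, so the laminar assumption holds.
Q = V·A = 1.162·(π/4·0.164²) = 0.02454 m³/s = 1470 L/min.

Q ≈ 1470 L/min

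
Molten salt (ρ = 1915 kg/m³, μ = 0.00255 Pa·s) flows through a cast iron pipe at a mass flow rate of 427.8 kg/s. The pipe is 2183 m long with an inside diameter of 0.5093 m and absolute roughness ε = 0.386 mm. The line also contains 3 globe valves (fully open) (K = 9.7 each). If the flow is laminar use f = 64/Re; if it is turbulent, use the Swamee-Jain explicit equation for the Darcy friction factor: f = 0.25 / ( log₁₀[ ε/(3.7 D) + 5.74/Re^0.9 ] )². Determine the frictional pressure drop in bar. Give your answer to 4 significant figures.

ΔP ≈ 1.290 bar

A = πD²/4 = π(0.5093)²/4 = 0.2037 m²; mean velocity V = ṁ/(ρA) = 427.8/(1915 · 0.2037) = 1.097 m/s.
Reynolds number Re = ρVD/μ = 1915 · 1.097 · 0.5093 / 0.00255 = 4.194e+05.
Re > 4000 → turbulent. Relative roughness ε/D = 0.000386/0.5093 = 0.000758. Swamee-Jain: f = 0.25/(log₁₀[0.000758/3.7 + 5.74/4.194e+05^0.9])² = 0.25/(log₁₀[0.000205 + 5e-05])² = 0.25/(-3.594)² = 0.01936.
Total minor-loss coefficient ΣK = 3·9.7 = 29.1.
ΔP = [f·L/D + ΣK]·(ρV²/2) = [0.01936·2183/0.5093 + 29.1]·(1915·1.097²/2) = [82.97 + 29.1]·1151 = 1.29e+05 Pa.
ΔP = 1.29e+05 Pa = 1.290 bar.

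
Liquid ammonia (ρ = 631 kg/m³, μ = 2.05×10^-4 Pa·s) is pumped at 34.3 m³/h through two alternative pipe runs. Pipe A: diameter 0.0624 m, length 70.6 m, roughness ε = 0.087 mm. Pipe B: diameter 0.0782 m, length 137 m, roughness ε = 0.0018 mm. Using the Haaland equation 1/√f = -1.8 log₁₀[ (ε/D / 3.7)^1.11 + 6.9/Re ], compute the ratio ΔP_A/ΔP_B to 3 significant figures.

ΔP_A/ΔP_B ≈ 2.57

Pipe A: V = Q/A = 0.009528/0.003058 = 3.116 m/s; Re = 5.984e+05; ε/D = 0.00139; Haaland → f = 0.02172; ΔP_A = f(L/D)(ρV²/2) = 7.524e+04 Pa.
Pipe B: V = Q/A = 0.009528/0.004803 = 1.984 m/s; Re = 4.775e+05; ε/D = 2.3e-05; Haaland → f = 0.01344; ΔP_B = f(L/D)(ρV²/2) = 2.923e+04 Pa.
ΔP_A/ΔP_B = 7.524e+04/2.923e+04 = 2.57.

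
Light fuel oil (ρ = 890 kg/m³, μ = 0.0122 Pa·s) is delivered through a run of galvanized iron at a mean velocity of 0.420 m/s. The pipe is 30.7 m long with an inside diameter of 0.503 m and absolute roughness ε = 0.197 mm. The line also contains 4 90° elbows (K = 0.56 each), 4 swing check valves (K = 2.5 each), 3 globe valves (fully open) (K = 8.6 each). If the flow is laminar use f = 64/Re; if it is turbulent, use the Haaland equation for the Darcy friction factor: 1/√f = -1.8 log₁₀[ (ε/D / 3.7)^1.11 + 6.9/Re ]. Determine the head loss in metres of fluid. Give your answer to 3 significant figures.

Reynolds number Re = ρVD/μ = 890 · 0.42 · 0.503 / 0.0122 = 1.541e+04.
Re > 4000 → turbulent. Relative roughness ε/D = 0.000197/0.503 = 0.000392. Haaland: 1/√f = -1.8 log₁₀[(0.000392/3.7)^1.11 + 6.9/1.541e+04] = -1.8 log₁₀[3.87e-05 + 0.000448] = 5.963, so f = 0.02812.
Total minor-loss coefficient ΣK = 4·0.56 + 4·2.5 + 3·8.6 = 38.
ΔP = [f·L/D + ΣK]·(ρV²/2) = [0.02812·30.7/0.503 + 38]·(890·0.42²/2) = [1.716 + 38]·78.5 = 3121 Pa.
Head loss h_f = ΔP/(ρg) = 3121/(890·9.81) = 0.357 m.

h_f ≈ 0.357 m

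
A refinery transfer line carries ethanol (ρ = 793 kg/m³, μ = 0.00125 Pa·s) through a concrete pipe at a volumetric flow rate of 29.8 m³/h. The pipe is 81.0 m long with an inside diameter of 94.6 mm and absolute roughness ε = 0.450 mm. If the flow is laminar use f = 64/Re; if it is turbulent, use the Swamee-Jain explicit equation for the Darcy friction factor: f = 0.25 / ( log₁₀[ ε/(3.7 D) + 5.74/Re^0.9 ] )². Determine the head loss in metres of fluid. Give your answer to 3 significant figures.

h_f ≈ 1.91 m

Q = 29.8 m³/h = 29.8/3600 = 0.008278 m³/s.
Cross-sectional area A = πD²/4 = π(0.0946)²/4 = 0.007029 m²; mean velocity V = Q/A = 0.008278/0.007029 = 1.178 m/s.
Reynolds number Re = ρVD/μ = 793 · 1.178 · 0.0946 / 0.00125 = 7.068e+04.
Re > 4000 → turbulent. Relative roughness ε/D = 0.00045/0.0946 = 0.00476. Swamee-Jain: f = 0.25/(log₁₀[0.00476/3.7 + 5.74/7.068e+04^0.9])² = 0.25/(log₁₀[0.00129 + 0.000248])² = 0.25/(-2.814)² = 0.03157.
Darcy-Weisbach: ΔP = f(L/D)(ρV²/2) = 0.03157·(81/0.0946)·(793·1.178²/2) = 0.03157·856.2·550 = 1.486e+04 Pa.
Head loss h_f = ΔP/(ρg) = 1.486e+04/(793·9.81) = 1.91 m.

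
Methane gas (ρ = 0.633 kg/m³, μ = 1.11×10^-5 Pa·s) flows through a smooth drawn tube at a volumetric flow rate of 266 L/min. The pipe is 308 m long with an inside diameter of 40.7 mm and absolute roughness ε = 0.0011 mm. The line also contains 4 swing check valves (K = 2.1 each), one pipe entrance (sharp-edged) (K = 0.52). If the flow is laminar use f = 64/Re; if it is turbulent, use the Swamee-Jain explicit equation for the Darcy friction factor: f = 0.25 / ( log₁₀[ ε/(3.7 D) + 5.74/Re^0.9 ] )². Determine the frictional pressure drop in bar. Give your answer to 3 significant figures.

ΔP ≈ 0.00954 bar

Q = 266 L/min = 266/60000 = 0.004433 m³/s.
Cross-sectional area A = πD²/4 = π(0.0407)²/4 = 0.001301 m²; mean velocity V = Q/A = 0.004433/0.001301 = 3.408 m/s.
Reynolds number Re = ρVD/μ = 0.633 · 3.408 · 0.0407 / 1.11e-05 = 7909.
Re > 4000 → turbulent. Relative roughness ε/D = 1.1e-06/0.0407 = 2.7e-05. Swamee-Jain: f = 0.25/(log₁₀[2.7e-05/3.7 + 5.74/7909^0.9])² = 0.25/(log₁₀[7.3e-06 + 0.00178])² = 0.25/(-2.748)² = 0.03312.
Total minor-loss coefficient ΣK = 4·2.1 + 1·0.52 = 8.92.
ΔP = [f·L/D + ΣK]·(ρV²/2) = [0.03312·308/0.0407 + 8.92]·(0.633·3.408²/2) = [250.6 + 8.92]·3.675 = 953.8 Pa.
ΔP = 953.8 Pa = 0.00954 bar.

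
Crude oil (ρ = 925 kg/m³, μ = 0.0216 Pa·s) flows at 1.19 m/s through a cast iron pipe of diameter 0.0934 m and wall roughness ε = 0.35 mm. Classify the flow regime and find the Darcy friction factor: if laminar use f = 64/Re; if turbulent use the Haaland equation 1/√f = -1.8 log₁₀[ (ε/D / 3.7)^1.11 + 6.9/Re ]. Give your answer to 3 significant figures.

Re = ρVD/μ = 925·1.19·0.0934/0.0216 = 4760.
Re > 4000 → turbulent. ε/D = 0.00035/0.0934 = 0.00375; Haaland: 1/√f = -1.8 log₁₀[0.000474 + 0.00145] = 4.888, so f = 0.04185.

f ≈ 0.0418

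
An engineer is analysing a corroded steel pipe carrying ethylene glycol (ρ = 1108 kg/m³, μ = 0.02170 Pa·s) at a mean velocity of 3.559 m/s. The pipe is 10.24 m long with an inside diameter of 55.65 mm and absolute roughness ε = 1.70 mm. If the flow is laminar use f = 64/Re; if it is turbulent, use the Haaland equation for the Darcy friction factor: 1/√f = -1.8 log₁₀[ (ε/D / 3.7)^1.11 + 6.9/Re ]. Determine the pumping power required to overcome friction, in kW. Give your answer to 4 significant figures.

P ≈ 0.6782 kW

Reynolds number Re = ρVD/μ = 1108 · 3.559 · 0.05565 / 0.0217 = 1.011e+04.
Re > 4000 → turbulent. Relative roughness ε/D = 0.0017/0.05565 = 0.0305. Haaland: 1/√f = -1.8 log₁₀[(0.0305/3.7)^1.11 + 6.9/1.011e+04] = -1.8 log₁₀[0.00487 + 0.000682] = 4.06, so f = 0.06067.
Darcy-Weisbach: ΔP = f(L/D)(ρV²/2) = 0.06067·(10.24/0.05565)·(1108·3.559²/2) = 0.06067·184·7017 = 7.834e+04 Pa.
Q = V·A = 3.559·0.002432 = 0.008657 m³/s.
Pumping power P = QΔP = 0.008657·7.834e+04 = 678.17 W = 0.6782 kW.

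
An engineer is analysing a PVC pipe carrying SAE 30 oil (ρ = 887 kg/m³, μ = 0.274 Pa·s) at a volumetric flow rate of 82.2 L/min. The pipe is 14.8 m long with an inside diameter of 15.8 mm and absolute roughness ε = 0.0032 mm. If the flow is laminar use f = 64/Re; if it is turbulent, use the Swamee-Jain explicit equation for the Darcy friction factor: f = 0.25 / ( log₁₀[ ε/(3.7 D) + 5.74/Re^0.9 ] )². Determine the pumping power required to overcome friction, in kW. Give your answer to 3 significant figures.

Q = 82.2 L/min = 82.2/60000 = 0.00137 m³/s.
Cross-sectional area A = πD²/4 = π(0.0158)²/4 = 0.0001961 m²; mean velocity V = Q/A = 0.00137/0.0001961 = 6.987 m/s.
Reynolds number Re = ρVD/μ = 887 · 6.987 · 0.0158 / 0.274 = 357.4.
Re < 2300 → laminar flow, so f = 64/Re = 64/357.4 = 0.1791 (the turbulent correlation is not needed).
Darcy-Weisbach: ΔP = f(L/D)(ρV²/2) = 0.1791·(14.8/0.0158)·(887·6.987²/2) = 0.1791·936.7·2.165e+04 = 3.632e+06 Pa.
Pumping power P = QΔP = 0.00137·3.632e+06 = 4976 W = 4.98 kW.

P ≈ 4.98 kW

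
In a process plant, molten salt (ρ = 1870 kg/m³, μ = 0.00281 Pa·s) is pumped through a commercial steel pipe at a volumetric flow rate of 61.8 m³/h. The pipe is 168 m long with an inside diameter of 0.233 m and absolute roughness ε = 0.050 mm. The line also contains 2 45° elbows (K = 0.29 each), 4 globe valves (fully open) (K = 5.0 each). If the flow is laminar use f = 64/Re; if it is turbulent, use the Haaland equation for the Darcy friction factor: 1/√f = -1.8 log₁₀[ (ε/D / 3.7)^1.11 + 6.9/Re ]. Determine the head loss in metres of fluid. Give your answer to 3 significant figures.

h_f ≈ 0.292 m

Q = 61.8 m³/h = 61.8/3600 = 0.01717 m³/s.
Cross-sectional area A = πD²/4 = π(0.233)²/4 = 0.04264 m²; mean velocity V = Q/A = 0.01717/0.04264 = 0.4026 m/s.
Reynolds number Re = ρVD/μ = 1870 · 0.4026 · 0.233 / 0.00281 = 6.243e+04.
Re > 4000 → turbulent. Relative roughness ε/D = 5e-05/0.233 = 0.000215. Haaland: 1/√f = -1.8 log₁₀[(0.000215/3.7)^1.11 + 6.9/6.243e+04] = -1.8 log₁₀[1.98e-05 + 0.000111] = 6.993, so f = 0.02045.
Total minor-loss coefficient ΣK = 2·0.29 + 4·5 = 20.6.
ΔP = [f·L/D + ΣK]·(ρV²/2) = [0.02045·168/0.233 + 20.6]·(1870·0.4026²/2) = [14.75 + 20.6]·151.6 = 5354 Pa.
Head loss h_f = ΔP/(ρg) = 5354/(1870·9.81) = 0.292 m.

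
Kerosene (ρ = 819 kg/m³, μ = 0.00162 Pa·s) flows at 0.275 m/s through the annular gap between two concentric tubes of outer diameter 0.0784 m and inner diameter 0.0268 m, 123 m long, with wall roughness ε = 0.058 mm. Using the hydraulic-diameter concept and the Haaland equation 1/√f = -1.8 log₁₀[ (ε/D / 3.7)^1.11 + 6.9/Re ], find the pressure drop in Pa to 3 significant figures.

ΔP ≈ 2590 Pa

Hydraulic diameter D_h = 4A/P = D_o - D_i = 0.0784 - 0.0268 = 0.0516 m.
Re = ρVD_h/μ = 819·0.275·0.0516/0.00162 = 7174.
ε/D_h = 5.8e-05/0.0516 = 0.00112; Haaland gives 1/√f = -1.8 log₁₀[0.000125+0.000962] = 5.335, so f = 0.03513.
ΔP = f(L/D_h)(ρV²/2) = 0.03513·123/0.0516·30.97 = 2593 Pa.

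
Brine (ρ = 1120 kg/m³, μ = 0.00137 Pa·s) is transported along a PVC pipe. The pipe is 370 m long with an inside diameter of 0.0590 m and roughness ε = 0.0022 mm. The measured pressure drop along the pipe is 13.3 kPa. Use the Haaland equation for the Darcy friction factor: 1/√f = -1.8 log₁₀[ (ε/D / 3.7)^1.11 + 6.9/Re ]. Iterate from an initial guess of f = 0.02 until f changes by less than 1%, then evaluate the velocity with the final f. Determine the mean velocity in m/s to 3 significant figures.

Rearranging Darcy-Weisbach: V = √(2·ΔP·D/(f·L·ρ)). With ε/D = 2.2e-06/0.059 = 3.73e-05, iterate starting from f = 0.02:
  f = 0.02 → V = √(2·1.33e+04·0.059/(0.02·370·1120)) = 0.4352 m/s; Re = ρVD/μ = 2.099e+04; f → 0.02549
  f = 0.02549 → V = 0.3854 m/s; Re = 1.859e+04; f → 0.02628
  f = 0.02628 → V = 0.3796 m/s; Re = 1.831e+04; f → 0.02638
Converged (Δf/f < 1%). With the final f = 0.02638: V = √(2·1.33e+04·0.059/(0.02638·370·1120)) = 0.3789 m/s.

V ≈ 0.379 m/s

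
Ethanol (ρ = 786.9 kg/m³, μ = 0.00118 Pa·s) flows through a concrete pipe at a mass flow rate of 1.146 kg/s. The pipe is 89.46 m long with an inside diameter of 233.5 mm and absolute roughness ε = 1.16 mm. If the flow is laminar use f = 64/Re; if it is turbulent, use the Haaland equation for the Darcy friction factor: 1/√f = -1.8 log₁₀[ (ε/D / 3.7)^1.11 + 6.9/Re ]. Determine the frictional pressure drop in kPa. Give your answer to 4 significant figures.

A = πD²/4 = π(0.2335)²/4 = 0.04282 m²; mean velocity V = ṁ/(ρA) = 1.146/(786.9 · 0.04282) = 0.03401 m/s.
Reynolds number Re = ρVD/μ = 786.9 · 0.03401 · 0.2335 / 0.00118 = 5296.
Re > 4000 → turbulent. Relative roughness ε/D = 0.00116/0.2335 = 0.00497. Haaland: 1/√f = -1.8 log₁₀[(0.00497/3.7)^1.11 + 6.9/5296] = -1.8 log₁₀[0.000649 + 0.0013] = 4.877, so f = 0.04204.
Darcy-Weisbach: ΔP = f(L/D)(ρV²/2) = 0.04204·(89.46/0.2335)·(786.9·0.03401²/2) = 0.04204·383.1·0.4551 = 7.33 Pa.
ΔP = 7.33 Pa = 0.007330 kPa.

ΔP ≈ 0.007330 kPa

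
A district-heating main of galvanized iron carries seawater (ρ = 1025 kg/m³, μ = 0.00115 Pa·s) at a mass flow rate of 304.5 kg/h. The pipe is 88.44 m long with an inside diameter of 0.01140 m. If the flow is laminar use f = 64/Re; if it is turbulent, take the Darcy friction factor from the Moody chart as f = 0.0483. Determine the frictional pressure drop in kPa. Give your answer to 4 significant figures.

ṁ = 304.5 kg/h = 304.5/3600 = 0.08458 kg/s.
A = πD²/4 = π(0.0114)²/4 = 0.0001021 m²; mean velocity V = ṁ/(ρA) = 0.08458/(1025 · 0.0001021) = 0.8085 m/s.
Reynolds number Re = ρVD/μ = 1025 · 0.8085 · 0.0114 / 0.00115 = 8215.
Re > 4000 → turbulent; use the Moody-chart value f = 0.0483.
Darcy-Weisbach: ΔP = f(L/D)(ρV²/2) = 0.0483·(88.44/0.0114)·(1025·0.8085²/2) = 0.0483·7758·335 = 1.255e+05 Pa.
ΔP = 1.255e+05 Pa = 125.5 kPa.

ΔP ≈ 125.5 kPa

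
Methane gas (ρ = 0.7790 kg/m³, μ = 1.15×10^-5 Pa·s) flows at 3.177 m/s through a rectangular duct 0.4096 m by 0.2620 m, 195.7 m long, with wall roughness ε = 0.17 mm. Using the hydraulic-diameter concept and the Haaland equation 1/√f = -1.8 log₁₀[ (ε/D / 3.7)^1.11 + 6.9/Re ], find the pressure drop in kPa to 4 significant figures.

Hydraulic diameter D_h = 4A/P = 4·(0.4096·0.262)/(2·(0.4096+0.262)) = 0.4293/1.343 = 0.3196 m.
Re = ρVD_h/μ = 0.779·3.177·0.3196/1.15e-05 = 6.878e+04.
ε/D_h = 0.00017/0.3196 = 0.000532; Haaland gives 1/√f = -1.8 log₁₀[5.43e-05+0.0001] = 6.859, so f = 0.02125.
ΔP = f(L/D_h)(ρV²/2) = 0.02125·195.7/0.3196·3.931 = 51.17 Pa.
ΔP = 0.05117 kPa.

ΔP ≈ 0.05117 kPa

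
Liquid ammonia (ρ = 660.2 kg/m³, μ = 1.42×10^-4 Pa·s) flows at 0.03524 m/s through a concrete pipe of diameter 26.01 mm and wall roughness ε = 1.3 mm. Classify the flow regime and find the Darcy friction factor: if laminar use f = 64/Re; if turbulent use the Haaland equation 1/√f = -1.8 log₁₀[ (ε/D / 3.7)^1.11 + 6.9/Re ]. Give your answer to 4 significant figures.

f ≈ 0.07727

Re = ρVD/μ = 660.2·0.03524·0.02601/0.000142 = 4262.
Re > 4000 → turbulent. ε/D = 0.0013/0.02601 = 0.05; Haaland: 1/√f = -1.8 log₁₀[0.00841 + 0.00162] = 3.597, so f = 0.07727.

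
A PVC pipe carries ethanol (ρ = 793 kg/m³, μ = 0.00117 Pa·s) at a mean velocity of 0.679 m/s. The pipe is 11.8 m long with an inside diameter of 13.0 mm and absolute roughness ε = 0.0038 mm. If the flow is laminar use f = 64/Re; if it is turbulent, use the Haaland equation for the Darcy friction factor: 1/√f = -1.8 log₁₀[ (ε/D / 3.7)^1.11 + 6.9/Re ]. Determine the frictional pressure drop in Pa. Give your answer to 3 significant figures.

Reynolds number Re = ρVD/μ = 793 · 0.679 · 0.013 / 0.00117 = 5983.
Re > 4000 → turbulent. Relative roughness ε/D = 3.8e-06/0.013 = 0.000292. Haaland: 1/√f = -1.8 log₁₀[(0.000292/3.7)^1.11 + 6.9/5983] = -1.8 log₁₀[2.79e-05 + 0.00115] = 5.27, so f = 0.03601.
Darcy-Weisbach: ΔP = f(L/D)(ρV²/2) = 0.03601·(11.8/0.013)·(793·0.679²/2) = 0.03601·907.7·182.8 = 5975 Pa.

ΔP ≈ 5970 Pa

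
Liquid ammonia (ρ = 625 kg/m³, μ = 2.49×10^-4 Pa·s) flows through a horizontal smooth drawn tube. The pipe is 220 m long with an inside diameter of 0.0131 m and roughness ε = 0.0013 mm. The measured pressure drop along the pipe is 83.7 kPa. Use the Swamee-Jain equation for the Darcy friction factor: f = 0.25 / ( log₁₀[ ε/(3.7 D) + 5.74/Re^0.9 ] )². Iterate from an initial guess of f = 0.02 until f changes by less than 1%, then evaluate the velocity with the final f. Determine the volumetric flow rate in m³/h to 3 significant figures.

Rearranging Darcy-Weisbach: V = √(2·ΔP·D/(f·L·ρ)). With ε/D = 1.3e-06/0.0131 = 9.92e-05, iterate starting from f = 0.02:
  f = 0.02 → V = √(2·8.37e+04·0.0131/(0.02·220·625)) = 0.893 m/s; Re = ρVD/μ = 2.936e+04; f → 0.0238
  f = 0.0238 → V = 0.8187 m/s; Re = 2.692e+04; f → 0.02428
  f = 0.02428 → V = 0.8105 m/s; Re = 2.665e+04; f → 0.02434
Converged (Δf/f < 1%). With the final f = 0.02434: V = √(2·8.37e+04·0.0131/(0.02434·220·625)) = 0.8095 m/s.
Q = V·A = 0.8095·(π/4·0.0131²) = 0.0001091 m³/s = 0.393 m³/h.

Q ≈ 0.393 m³/h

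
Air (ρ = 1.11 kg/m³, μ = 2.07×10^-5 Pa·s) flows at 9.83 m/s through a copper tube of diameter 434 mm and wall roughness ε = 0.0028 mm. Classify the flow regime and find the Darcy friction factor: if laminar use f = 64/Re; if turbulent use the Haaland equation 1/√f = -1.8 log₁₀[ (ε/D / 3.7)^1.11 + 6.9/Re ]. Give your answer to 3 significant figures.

Re = ρVD/μ = 1.11·9.83·0.434/2.07e-05 = 2.288e+05.
Re > 4000 → turbulent. ε/D = 2.8e-06/0.434 = 6.45e-06; Haaland: 1/√f = -1.8 log₁₀[4.06e-07 + 3.02e-05] = 8.127, so f = 0.01514.

f ≈ 0.0151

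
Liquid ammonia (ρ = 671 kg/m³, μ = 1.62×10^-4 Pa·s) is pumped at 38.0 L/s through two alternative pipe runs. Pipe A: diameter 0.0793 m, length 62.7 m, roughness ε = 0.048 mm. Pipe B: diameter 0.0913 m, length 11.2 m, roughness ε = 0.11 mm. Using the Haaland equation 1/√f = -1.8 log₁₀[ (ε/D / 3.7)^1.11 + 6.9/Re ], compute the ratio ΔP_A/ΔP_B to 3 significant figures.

Pipe A: V = Q/A = 0.038/0.004939 = 7.694 m/s; Re = 2.527e+06; ε/D = 0.000605; Haaland → f = 0.01763; ΔP_A = f(L/D)(ρV²/2) = 2.768e+05 Pa.
Pipe B: V = Q/A = 0.038/0.006547 = 5.804 m/s; Re = 2.195e+06; ε/D = 0.0012; Haaland → f = 0.02071; ΔP_B = f(L/D)(ρV²/2) = 2.871e+04 Pa.
ΔP_A/ΔP_B = 2.768e+05/2.871e+04 = 9.64.

ΔP_A/ΔP_B ≈ 9.64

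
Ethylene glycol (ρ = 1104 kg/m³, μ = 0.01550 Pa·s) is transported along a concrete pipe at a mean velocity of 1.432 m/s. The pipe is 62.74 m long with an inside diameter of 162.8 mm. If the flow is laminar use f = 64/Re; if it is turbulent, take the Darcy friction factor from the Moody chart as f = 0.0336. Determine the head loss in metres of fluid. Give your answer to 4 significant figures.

h_f ≈ 1.353 m

Reynolds number Re = ρVD/μ = 1104 · 1.432 · 0.1628 / 0.0155 = 1.66e+04.
Re > 4000 → turbulent; use the Moody-chart value f = 0.0336.
Darcy-Weisbach: ΔP = f(L/D)(ρV²/2) = 0.0336·(62.74/0.1628)·(1104·1.432²/2) = 0.0336·385.4·1132 = 1.466e+04 Pa.
Head loss h_f = ΔP/(ρg) = 1.466e+04/(1104·9.81) = 1.353 m.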